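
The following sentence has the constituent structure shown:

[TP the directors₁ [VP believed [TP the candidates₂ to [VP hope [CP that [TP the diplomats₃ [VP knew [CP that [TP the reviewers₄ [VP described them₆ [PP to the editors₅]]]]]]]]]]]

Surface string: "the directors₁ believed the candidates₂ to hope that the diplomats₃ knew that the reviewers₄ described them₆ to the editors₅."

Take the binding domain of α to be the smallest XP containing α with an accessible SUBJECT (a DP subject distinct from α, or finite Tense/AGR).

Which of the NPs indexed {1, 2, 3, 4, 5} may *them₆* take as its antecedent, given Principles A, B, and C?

{1, 2, 3}

*them* is a pronoun, so Principle B applies: it must be free in its binding domain.
Binding domain of *them₆*: the embedded TP, whose subject is the reviewers₄.
*the directors₁* c-commands the pronoun but from outside its binding domain, and is not c-commanded by it → coindexation permitted.
*the candidates₂* c-commands the pronoun but from outside its binding domain, and is not c-commanded by it → coindexation permitted.
*the diplomats₃* c-commands the pronoun but from outside its binding domain, and is not c-commanded by it → coindexation permitted.
*the reviewers₄* c-commands the pronoun within its binding domain → coindexation would violate Principle B.
*the editors₅*: the pronoun c-commands this R-expression → coindexation would violate Principle C on *the editors₅*.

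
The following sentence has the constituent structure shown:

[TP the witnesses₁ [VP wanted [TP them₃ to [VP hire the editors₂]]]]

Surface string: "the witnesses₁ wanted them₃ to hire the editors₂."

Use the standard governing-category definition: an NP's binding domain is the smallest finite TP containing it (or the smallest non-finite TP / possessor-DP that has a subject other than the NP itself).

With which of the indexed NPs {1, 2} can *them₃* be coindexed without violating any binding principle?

none

*them* is a pronoun, so Principle B applies: it must be free in its binding domain.
Binding domain of *them₃*: the matrix TP, whose subject is the witnesses₁.
*the witnesses₁* c-commands the pronoun within its binding domain → coindexation would violate Principle B.
*the editors₂*: the pronoun c-commands this R-expression → coindexation would violate Principle C on *the editors₂*.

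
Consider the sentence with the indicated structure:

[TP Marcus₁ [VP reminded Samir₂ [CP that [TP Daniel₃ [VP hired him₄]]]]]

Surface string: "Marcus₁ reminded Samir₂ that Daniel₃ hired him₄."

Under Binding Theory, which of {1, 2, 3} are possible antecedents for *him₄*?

*him* is a pronoun, so Principle B applies: it must be free in its binding domain.
Binding domain of *him₄*: the embedded TP, whose subject is Daniel₃.
*Marcus₁* c-commands the pronoun but from outside its binding domain, and is not c-commanded by it → coindexation permitted.
*Samir₂* c-commands the pronoun but from outside its binding domain, and is not c-commanded by it → coindexation permitted.
*Daniel₃* c-commands the pronoun within its binding domain → coindexation would violate Principle B.

{1, 2}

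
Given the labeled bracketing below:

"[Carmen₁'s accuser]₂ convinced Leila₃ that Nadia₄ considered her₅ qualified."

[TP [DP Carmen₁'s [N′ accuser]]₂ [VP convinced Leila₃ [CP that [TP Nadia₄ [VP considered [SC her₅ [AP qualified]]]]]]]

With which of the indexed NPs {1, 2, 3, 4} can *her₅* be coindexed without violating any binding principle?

*her* is a pronoun, so Principle B applies: it must be free in its binding domain.
Binding domain of *her₅*: the embedded TP, whose subject is Nadia₄.
*Carmen₁* and the pronoun do not c-command one another → neither Principle B nor Principle C is at stake; coindexation permitted.
*[Carmen₁'s accuser]₂* c-commands the pronoun but from outside its binding domain, and is not c-commanded by it → coindexation permitted.
*Leila₃* c-commands the pronoun but from outside its binding domain, and is not c-commanded by it → coindexation permitted.
*Nadia₄* c-commands the pronoun within its binding domain → coindexation would violate Principle B.

{1, 2, 3}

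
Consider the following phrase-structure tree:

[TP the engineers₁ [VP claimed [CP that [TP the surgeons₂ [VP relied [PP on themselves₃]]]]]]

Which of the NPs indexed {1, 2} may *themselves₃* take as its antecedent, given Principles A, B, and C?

*themselves* is an anaphor, so Principle A applies: it must be bound in its binding domain.
Binding domain of *themselves₃*: the embedded TP, whose subject is the surgeons₂.
*the engineers₁* c-commands the anaphor but is outside its binding domain → cannot satisfy Principle A.
*the surgeons₂* c-commands the anaphor within its binding domain → licit binder.

{2}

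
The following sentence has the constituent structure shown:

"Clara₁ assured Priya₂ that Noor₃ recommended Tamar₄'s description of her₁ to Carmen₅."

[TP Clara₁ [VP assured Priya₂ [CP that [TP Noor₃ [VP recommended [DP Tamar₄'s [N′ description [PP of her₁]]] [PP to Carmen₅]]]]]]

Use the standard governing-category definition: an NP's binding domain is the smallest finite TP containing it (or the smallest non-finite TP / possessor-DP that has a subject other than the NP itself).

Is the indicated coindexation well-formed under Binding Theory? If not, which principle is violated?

The two coindexed NPs are *Clara₁* and *her₁*.
*her₁* is a pronoun; its binding domain is the possessed DP, whose subject is Tamar₄. Within that domain it is c-commanded only by *Tamar₄*, which carries a different index — the pronoun is free locally, so Principle B holds.
*Clara₁* is an R-expression; *her₁* does not c-command it, and no other NP shares its index, so Principle C is satisfied.
All principles are respected.

grammatical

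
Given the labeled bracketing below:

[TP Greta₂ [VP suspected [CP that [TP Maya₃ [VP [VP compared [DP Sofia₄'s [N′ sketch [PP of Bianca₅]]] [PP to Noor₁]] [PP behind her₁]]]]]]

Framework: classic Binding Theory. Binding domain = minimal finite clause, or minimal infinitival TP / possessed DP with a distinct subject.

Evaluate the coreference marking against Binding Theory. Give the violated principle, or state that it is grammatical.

grammatical

The two coindexed NPs are *Noor₁* and *her₁*.
*her₁* is a pronoun; its binding domain is the embedded TP, whose subject is Maya₃. Within that domain it is c-commanded only by *Maya₃*, which carries a different index — the pronoun is free locally, so Principle B holds.
*Noor₁* is an R-expression; *her₁* does not c-command it, and no other NP shares its index, so Principle C is satisfied.
All principles are respected.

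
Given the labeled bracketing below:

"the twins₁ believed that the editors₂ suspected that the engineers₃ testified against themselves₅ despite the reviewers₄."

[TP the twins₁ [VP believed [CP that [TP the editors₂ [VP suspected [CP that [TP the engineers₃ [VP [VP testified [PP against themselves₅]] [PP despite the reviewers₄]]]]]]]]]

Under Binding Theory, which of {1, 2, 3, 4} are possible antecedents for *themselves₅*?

{3}

*themselves* is an anaphor, so Principle A applies: it must be bound in its binding domain.
Binding domain of *themselves₅*: the embedded TP, whose subject is the engineers₃.
*the twins₁* c-commands the anaphor but is outside its binding domain → cannot satisfy Principle A.
*the editors₂* c-commands the anaphor but is outside its binding domain → cannot satisfy Principle A.
*the engineers₃* c-commands the anaphor within its binding domain → licit binder.
*the reviewers₄* does not c-command the anaphor → cannot bind it.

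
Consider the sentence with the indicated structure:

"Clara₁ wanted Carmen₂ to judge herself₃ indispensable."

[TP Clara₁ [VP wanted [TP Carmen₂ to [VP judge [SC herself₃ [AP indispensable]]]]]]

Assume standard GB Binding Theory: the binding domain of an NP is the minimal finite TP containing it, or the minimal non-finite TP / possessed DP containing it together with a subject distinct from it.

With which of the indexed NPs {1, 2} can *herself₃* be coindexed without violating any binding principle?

*herself* is an anaphor, so Principle A applies: it must be bound in its binding domain.
Binding domain of *herself₃*: the embedded TP, whose subject is Carmen₂.
*Clara₁* c-commands the anaphor but is outside its binding domain → cannot satisfy Principle A.
*Carmen₂* c-commands the anaphor within its binding domain → licit binder.

{2}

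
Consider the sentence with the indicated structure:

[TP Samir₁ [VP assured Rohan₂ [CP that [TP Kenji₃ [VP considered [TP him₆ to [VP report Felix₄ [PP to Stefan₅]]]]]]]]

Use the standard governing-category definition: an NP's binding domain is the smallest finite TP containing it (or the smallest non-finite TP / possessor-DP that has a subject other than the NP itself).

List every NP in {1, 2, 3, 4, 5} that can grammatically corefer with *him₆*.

*him* is a pronoun, so Principle B applies: it must be free in its binding domain.
Binding domain of *him₆*: the embedded TP, whose subject is Kenji₃.
*Samir₁* c-commands the pronoun but from outside its binding domain, and is not c-commanded by it → coindexation permitted.
*Rohan₂* c-commands the pronoun but from outside its binding domain, and is not c-commanded by it → coindexation permitted.
*Kenji₃* c-commands the pronoun within its binding domain → coindexation would violate Principle B.
*Felix₄*: the pronoun c-commands this R-expression → coindexation would violate Principle C on *Felix₄*.
*Stefan₅*: the pronoun c-commands this R-expression → coindexation would violate Principle C on *Stefan₅*.

{1, 2}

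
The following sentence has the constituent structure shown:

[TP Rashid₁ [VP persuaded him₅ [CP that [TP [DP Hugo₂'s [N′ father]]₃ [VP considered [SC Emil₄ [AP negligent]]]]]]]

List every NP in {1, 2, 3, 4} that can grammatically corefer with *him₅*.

*him* is a pronoun, so Principle B applies: it must be free in its binding domain.
Binding domain of *him₅*: the matrix TP, whose subject is Rashid₁.
*Rashid₁* c-commands the pronoun within its binding domain → coindexation would violate Principle B.
*Hugo₂*: the pronoun c-commands this R-expression → coindexation would violate Principle C on *Hugo₂*.
*[Hugo₂'s father]₃*: the pronoun c-commands this R-expression → coindexation would violate Principle C on *[Hugo₂'s father]₃*.
*Emil₄*: the pronoun c-commands this R-expression → coindexation would violate Principle C on *Emil₄*.

none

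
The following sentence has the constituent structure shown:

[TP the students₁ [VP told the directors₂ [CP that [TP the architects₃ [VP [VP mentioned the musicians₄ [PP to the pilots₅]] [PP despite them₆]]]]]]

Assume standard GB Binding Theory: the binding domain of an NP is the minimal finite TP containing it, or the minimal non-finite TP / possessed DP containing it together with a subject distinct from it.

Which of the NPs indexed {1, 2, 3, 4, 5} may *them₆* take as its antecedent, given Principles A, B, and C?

*them* is a pronoun, so Principle B applies: it must be free in its binding domain.
Binding domain of *them₆*: the embedded TP, whose subject is the architects₃.
*the students₁* c-commands the pronoun but from outside its binding domain, and is not c-commanded by it → coindexation permitted.
*the directors₂* c-commands the pronoun but from outside its binding domain, and is not c-commanded by it → coindexation permitted.
*the architects₃* c-commands the pronoun within its binding domain → coindexation would violate Principle B.
*the musicians₄* and the pronoun do not c-command one another → neither Principle B nor Principle C is at stake; coindexation permitted.
*the pilots₅* and the pronoun do not c-command one another → neither Principle B nor Principle C is at stake; coindexation permitted.

{1, 2, 4, 5}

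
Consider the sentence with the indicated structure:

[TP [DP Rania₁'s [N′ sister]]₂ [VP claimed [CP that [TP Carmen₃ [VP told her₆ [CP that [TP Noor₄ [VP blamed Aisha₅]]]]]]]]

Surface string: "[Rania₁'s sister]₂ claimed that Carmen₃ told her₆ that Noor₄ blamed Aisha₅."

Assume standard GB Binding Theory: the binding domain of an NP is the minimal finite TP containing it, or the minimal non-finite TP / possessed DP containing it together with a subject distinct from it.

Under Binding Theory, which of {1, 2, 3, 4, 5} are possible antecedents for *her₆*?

{1, 2}

*her* is a pronoun, so Principle B applies: it must be free in its binding domain.
Binding domain of *her₆*: the embedded TP, whose subject is Carmen₃.
*Rania₁* and the pronoun do not c-command one another → neither Principle B nor Principle C is at stake; coindexation permitted.
*[Rania₁'s sister]₂* c-commands the pronoun but from outside its binding domain, and is not c-commanded by it → coindexation permitted.
*Carmen₃* c-commands the pronoun within its binding domain → coindexation would violate Principle B.
*Noor₄*: the pronoun c-commands this R-expression → coindexation would violate Principle C on *Noor₄*.
*Aisha₅*: the pronoun c-commands this R-expression → coindexation would violate Principle C on *Aisha₅*.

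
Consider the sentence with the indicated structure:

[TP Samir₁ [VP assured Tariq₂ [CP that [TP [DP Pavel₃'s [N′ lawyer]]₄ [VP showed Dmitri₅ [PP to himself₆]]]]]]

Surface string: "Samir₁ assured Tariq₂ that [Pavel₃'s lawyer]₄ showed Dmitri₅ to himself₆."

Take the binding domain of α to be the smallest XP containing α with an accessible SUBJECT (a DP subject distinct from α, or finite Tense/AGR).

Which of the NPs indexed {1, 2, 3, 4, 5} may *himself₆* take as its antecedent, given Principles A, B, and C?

*himself* is an anaphor, so Principle A applies: it must be bound in its binding domain.
Binding domain of *himself₆*: the embedded TP, whose subject is [Pavel₃'s lawyer]₄.
*Samir₁* c-commands the anaphor but is outside its binding domain → cannot satisfy Principle A.
*Tariq₂* c-commands the anaphor but is outside its binding domain → cannot satisfy Principle A.
*Pavel₃* does not c-command the anaphor → cannot bind it.
*[Pavel₃'s lawyer]₄* c-commands the anaphor within its binding domain → licit binder.
*Dmitri₅* c-commands the anaphor within its binding domain → licit binder.

{4, 5}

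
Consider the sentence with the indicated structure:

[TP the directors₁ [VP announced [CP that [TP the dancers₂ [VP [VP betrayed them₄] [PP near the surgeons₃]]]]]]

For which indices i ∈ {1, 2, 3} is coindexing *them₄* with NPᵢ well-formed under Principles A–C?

*them* is a pronoun, so Principle B applies: it must be free in its binding domain.
Binding domain of *them₄*: the embedded TP, whose subject is the dancers₂.
*the directors₁* c-commands the pronoun but from outside its binding domain, and is not c-commanded by it → coindexation permitted.
*the dancers₂* c-commands the pronoun within its binding domain → coindexation would violate Principle B.
*the surgeons₃* and the pronoun do not c-command one another → neither Principle B nor Principle C is at stake; coindexation permitted.

{1, 3}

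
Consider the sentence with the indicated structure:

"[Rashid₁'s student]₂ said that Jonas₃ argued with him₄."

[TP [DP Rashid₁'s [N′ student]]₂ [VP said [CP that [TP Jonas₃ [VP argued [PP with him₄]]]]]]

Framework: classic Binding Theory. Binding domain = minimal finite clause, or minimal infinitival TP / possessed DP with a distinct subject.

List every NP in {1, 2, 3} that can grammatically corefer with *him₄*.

*him* is a pronoun, so Principle B applies: it must be free in its binding domain.
Binding domain of *him₄*: the embedded TP, whose subject is Jonas₃.
*Rashid₁* and the pronoun do not c-command one another → neither Principle B nor Principle C is at stake; coindexation permitted.
*[Rashid₁'s student]₂* c-commands the pronoun but from outside its binding domain, and is not c-commanded by it → coindexation permitted.
*Jonas₃* c-commands the pronoun within its binding domain → coindexation would violate Principle B.

{1, 2}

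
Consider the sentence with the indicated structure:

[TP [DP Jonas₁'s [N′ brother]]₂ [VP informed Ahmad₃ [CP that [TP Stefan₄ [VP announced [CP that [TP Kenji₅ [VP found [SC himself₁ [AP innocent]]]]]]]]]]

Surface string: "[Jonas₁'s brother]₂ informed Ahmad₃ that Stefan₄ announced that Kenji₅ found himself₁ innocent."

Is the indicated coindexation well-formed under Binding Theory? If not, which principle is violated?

The two coindexed NPs are *Jonas₁* and *himself₁*.
*himself₁* is an anaphor. Principle A requires it to be bound within its binding domain — the embedded TP, whose subject is Kenji₅.
Within that domain it is c-commanded by *Kenji₅*, which does not share its index.
*Jonas₁* does not c-command the anaphor at all.
The anaphor is unbound in its domain → Principle A violation.

Principle A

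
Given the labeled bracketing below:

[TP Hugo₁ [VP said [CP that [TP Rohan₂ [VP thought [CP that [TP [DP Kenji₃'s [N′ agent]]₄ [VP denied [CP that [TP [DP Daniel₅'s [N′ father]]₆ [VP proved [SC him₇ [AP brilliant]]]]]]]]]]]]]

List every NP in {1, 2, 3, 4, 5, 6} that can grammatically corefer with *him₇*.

{1, 2, 3, 4, 5}

*him* is a pronoun, so Principle B applies: it must be free in its binding domain.
Binding domain of *him₇*: the embedded TP, whose subject is [Daniel₅'s father]₆.
*Hugo₁* c-commands the pronoun but from outside its binding domain, and is not c-commanded by it → coindexation permitted.
*Rohan₂* c-commands the pronoun but from outside its binding domain, and is not c-commanded by it → coindexation permitted.
*Kenji₃* and the pronoun do not c-command one another → neither Principle B nor Principle C is at stake; coindexation permitted.
*[Kenji₃'s agent]₄* c-commands the pronoun but from outside its binding domain, and is not c-commanded by it → coindexation permitted.
*Daniel₅* and the pronoun do not c-command one another → neither Principle B nor Principle C is at stake; coindexation permitted.
*[Daniel₅'s father]₆* c-commands the pronoun within its binding domain → coindexation would violate Principle B.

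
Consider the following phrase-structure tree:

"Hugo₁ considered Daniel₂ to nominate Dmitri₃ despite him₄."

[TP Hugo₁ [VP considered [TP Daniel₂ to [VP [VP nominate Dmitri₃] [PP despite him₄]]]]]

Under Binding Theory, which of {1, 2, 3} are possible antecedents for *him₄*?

*him* is a pronoun, so Principle B applies: it must be free in its binding domain.
Binding domain of *him₄*: the embedded TP, whose subject is Daniel₂.
*Hugo₁* c-commands the pronoun but from outside its binding domain, and is not c-commanded by it → coindexation permitted.
*Daniel₂* c-commands the pronoun within its binding domain → coindexation would violate Principle B.
*Dmitri₃* and the pronoun do not c-command one another → neither Principle B nor Principle C is at stake; coindexation permitted.

{1, 3}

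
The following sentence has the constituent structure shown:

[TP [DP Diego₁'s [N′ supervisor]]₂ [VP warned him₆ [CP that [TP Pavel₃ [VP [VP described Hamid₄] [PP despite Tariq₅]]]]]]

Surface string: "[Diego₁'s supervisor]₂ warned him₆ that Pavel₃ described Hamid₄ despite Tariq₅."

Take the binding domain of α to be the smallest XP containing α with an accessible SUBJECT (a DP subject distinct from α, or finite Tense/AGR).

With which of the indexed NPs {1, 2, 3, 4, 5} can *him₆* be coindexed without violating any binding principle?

{1}

*him* is a pronoun, so Principle B applies: it must be free in its binding domain.
Binding domain of *him₆*: the matrix TP, whose subject is [Diego₁'s supervisor]₂.
*Diego₁* and the pronoun do not c-command one another → neither Principle B nor Principle C is at stake; coindexation permitted.
*[Diego₁'s supervisor]₂* c-commands the pronoun within its binding domain → coindexation would violate Principle B.
*Pavel₃*: the pronoun c-commands this R-expression → coindexation would violate Principle C on *Pavel₃*.
*Hamid₄*: the pronoun c-commands this R-expression → coindexation would violate Principle C on *Hamid₄*.
*Tariq₅*: the pronoun c-commands this R-expression → coindexation would violate Principle C on *Tariq₅*.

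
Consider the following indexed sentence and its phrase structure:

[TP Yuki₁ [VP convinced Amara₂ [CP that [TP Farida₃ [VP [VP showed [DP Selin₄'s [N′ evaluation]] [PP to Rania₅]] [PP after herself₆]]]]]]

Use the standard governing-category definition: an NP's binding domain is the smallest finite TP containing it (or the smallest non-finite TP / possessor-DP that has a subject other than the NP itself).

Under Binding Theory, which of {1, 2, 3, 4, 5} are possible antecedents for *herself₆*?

{3}

*herself* is an anaphor, so Principle A applies: it must be bound in its binding domain.
Binding domain of *herself₆*: the embedded TP, whose subject is Farida₃.
*Yuki₁* c-commands the anaphor but is outside its binding domain → cannot satisfy Principle A.
*Amara₂* c-commands the anaphor but is outside its binding domain → cannot satisfy Principle A.
*Farida₃* c-commands the anaphor within its binding domain → licit binder.
*Selin₄* does not c-command the anaphor → cannot bind it.
*Rania₅* does not c-command the anaphor → cannot bind it.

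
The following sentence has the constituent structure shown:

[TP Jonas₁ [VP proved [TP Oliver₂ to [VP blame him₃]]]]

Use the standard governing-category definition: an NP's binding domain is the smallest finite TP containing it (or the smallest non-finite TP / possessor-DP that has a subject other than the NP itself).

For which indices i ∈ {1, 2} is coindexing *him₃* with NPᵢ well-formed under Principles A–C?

*him* is a pronoun, so Principle B applies: it must be free in its binding domain.
Binding domain of *him₃*: the embedded TP, whose subject is Oliver₂.
*Jonas₁* c-commands the pronoun but from outside its binding domain, and is not c-commanded by it → coindexation permitted.
*Oliver₂* c-commands the pronoun within its binding domain → coindexation would violate Principle B.

{1}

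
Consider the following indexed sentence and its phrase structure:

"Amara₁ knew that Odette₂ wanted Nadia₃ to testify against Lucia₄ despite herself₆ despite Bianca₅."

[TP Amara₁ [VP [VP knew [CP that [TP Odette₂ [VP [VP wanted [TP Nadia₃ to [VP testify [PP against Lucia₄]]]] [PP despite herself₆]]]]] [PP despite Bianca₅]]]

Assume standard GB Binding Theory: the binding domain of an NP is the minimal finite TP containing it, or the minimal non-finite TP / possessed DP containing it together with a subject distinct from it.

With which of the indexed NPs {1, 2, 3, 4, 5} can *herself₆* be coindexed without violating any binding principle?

{2}

*herself* is an anaphor, so Principle A applies: it must be bound in its binding domain.
Binding domain of *herself₆*: the embedded TP, whose subject is Odette₂.
*Amara₁* c-commands the anaphor but is outside its binding domain → cannot satisfy Principle A.
*Odette₂* c-commands the anaphor within its binding domain → licit binder.
*Nadia₃* does not c-command the anaphor → cannot bind it.
*Lucia₄* does not c-command the anaphor → cannot bind it.
*Bianca₅* does not c-command the anaphor → cannot bind it.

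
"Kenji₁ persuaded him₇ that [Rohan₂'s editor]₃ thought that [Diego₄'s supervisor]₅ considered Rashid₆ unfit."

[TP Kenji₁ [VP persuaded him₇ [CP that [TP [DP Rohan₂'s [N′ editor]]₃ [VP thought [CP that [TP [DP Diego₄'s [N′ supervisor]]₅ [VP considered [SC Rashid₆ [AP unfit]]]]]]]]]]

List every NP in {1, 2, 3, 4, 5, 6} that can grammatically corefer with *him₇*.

none

*him* is a pronoun, so Principle B applies: it must be free in its binding domain.
Binding domain of *him₇*: the matrix TP, whose subject is Kenji₁.
*Kenji₁* c-commands the pronoun within its binding domain → coindexation would violate Principle B.
*Rohan₂*: the pronoun c-commands this R-expression → coindexation would violate Principle C on *Rohan₂*.
*[Rohan₂'s editor]₃*: the pronoun c-commands this R-expression → coindexation would violate Principle C on *[Rohan₂'s editor]₃*.
*Diego₄*: the pronoun c-commands this R-expression → coindexation would violate Principle C on *Diego₄*.
*[Diego₄'s supervisor]₅*: the pronoun c-commands this R-expression → coindexation would violate Principle C on *[Diego₄'s supervisor]₅*.
*Rashid₆*: the pronoun c-commands this R-expression → coindexation would violate Principle C on *Rashid₆*.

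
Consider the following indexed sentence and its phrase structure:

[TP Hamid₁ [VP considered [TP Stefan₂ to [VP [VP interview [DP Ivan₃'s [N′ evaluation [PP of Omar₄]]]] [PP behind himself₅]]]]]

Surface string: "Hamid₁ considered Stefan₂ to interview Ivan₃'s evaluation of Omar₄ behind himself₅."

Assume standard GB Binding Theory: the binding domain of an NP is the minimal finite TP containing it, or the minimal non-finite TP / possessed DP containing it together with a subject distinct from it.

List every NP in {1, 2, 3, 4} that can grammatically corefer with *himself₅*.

{2}

*himself* is an anaphor, so Principle A applies: it must be bound in its binding domain.
Binding domain of *himself₅*: the embedded TP, whose subject is Stefan₂.
*Hamid₁* c-commands the anaphor but is outside its binding domain → cannot satisfy Principle A.
*Stefan₂* c-commands the anaphor within its binding domain → licit binder.
*Ivan₃* does not c-command the anaphor → cannot bind it.
*Omar₄* does not c-command the anaphor → cannot bind it.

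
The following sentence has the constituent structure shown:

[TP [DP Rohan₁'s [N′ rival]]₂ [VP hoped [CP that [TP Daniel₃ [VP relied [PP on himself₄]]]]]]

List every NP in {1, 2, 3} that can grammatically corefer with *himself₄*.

*himself* is an anaphor, so Principle A applies: it must be bound in its binding domain.
Binding domain of *himself₄*: the embedded TP, whose subject is Daniel₃.
*Rohan₁* does not c-command the anaphor → cannot bind it.
*[Rohan₁'s rival]₂* c-commands the anaphor but is outside its binding domain → cannot satisfy Principle A.
*Daniel₃* c-commands the anaphor within its binding domain → licit binder.

{3}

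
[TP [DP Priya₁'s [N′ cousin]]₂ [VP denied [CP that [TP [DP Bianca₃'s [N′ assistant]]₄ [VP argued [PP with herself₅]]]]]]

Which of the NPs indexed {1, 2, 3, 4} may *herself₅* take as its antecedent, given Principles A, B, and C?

*herself* is an anaphor, so Principle A applies: it must be bound in its binding domain.
Binding domain of *herself₅*: the embedded TP, whose subject is [Bianca₃'s assistant]₄.
*Priya₁* does not c-command the anaphor → cannot bind it.
*[Priya₁'s cousin]₂* c-commands the anaphor but is outside its binding domain → cannot satisfy Principle A.
*Bianca₃* does not c-command the anaphor → cannot bind it.
*[Bianca₃'s assistant]₄* c-commands the anaphor within its binding domain → licit binder.

{4}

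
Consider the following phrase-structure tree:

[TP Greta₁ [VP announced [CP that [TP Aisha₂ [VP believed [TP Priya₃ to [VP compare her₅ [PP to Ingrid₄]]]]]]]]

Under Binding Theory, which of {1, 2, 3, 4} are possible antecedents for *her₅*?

{1, 2}

*her* is a pronoun, so Principle B applies: it must be free in its binding domain.
Binding domain of *her₅*: the embedded TP, whose subject is Priya₃.
*Greta₁* c-commands the pronoun but from outside its binding domain, and is not c-commanded by it → coindexation permitted.
*Aisha₂* c-commands the pronoun but from outside its binding domain, and is not c-commanded by it → coindexation permitted.
*Priya₃* c-commands the pronoun within its binding domain → coindexation would violate Principle B.
*Ingrid₄*: the pronoun c-commands this R-expression → coindexation would violate Principle C on *Ingrid₄*.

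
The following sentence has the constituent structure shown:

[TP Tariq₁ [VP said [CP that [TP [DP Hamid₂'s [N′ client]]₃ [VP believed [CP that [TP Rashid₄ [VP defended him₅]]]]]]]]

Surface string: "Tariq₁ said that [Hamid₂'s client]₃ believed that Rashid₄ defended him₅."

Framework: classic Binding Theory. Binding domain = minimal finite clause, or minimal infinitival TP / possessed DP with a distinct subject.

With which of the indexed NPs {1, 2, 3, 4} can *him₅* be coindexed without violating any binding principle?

{1, 2, 3}

*him* is a pronoun, so Principle B applies: it must be free in its binding domain.
Binding domain of *him₅*: the embedded TP, whose subject is Rashid₄.
*Tariq₁* c-commands the pronoun but from outside its binding domain, and is not c-commanded by it → coindexation permitted.
*Hamid₂* and the pronoun do not c-command one another → neither Principle B nor Principle C is at stake; coindexation permitted.
*[Hamid₂'s client]₃* c-commands the pronoun but from outside its binding domain, and is not c-commanded by it → coindexation permitted.
*Rashid₄* c-commands the pronoun within its binding domain → coindexation would violate Principle B.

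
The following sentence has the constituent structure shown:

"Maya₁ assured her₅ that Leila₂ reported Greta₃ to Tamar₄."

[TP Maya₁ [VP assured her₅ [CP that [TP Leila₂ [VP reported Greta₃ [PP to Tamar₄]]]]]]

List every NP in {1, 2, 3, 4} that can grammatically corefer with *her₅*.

none

*her* is a pronoun, so Principle B applies: it must be free in its binding domain.
Binding domain of *her₅*: the matrix TP, whose subject is Maya₁.
*Maya₁* c-commands the pronoun within its binding domain → coindexation would violate Principle B.
*Leila₂*: the pronoun c-commands this R-expression → coindexation would violate Principle C on *Leila₂*.
*Greta₃*: the pronoun c-commands this R-expression → coindexation would violate Principle C on *Greta₃*.
*Tamar₄*: the pronoun c-commands this R-expression → coindexation would violate Principle C on *Tamar₄*.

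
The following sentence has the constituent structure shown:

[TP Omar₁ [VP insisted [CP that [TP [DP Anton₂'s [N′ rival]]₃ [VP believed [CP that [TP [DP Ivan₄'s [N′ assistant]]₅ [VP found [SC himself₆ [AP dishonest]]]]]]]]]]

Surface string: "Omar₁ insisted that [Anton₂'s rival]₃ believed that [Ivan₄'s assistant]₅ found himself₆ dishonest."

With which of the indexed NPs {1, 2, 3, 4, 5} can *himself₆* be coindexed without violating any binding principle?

{5}

*himself* is an anaphor, so Principle A applies: it must be bound in its binding domain.
Binding domain of *himself₆*: the embedded TP, whose subject is [Ivan₄'s assistant]₅.
*Omar₁* c-commands the anaphor but is outside its binding domain → cannot satisfy Principle A.
*Anton₂* does not c-command the anaphor → cannot bind it.
*[Anton₂'s rival]₃* c-commands the anaphor but is outside its binding domain → cannot satisfy Principle A.
*Ivan₄* does not c-command the anaphor → cannot bind it.
*[Ivan₄'s assistant]₅* c-commands the anaphor within its binding domain → licit binder.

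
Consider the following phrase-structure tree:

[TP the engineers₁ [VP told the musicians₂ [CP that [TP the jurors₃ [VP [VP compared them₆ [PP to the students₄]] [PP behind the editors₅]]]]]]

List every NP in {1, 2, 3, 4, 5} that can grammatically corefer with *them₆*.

{1, 2, 5}

*them* is a pronoun, so Principle B applies: it must be free in its binding domain.
Binding domain of *them₆*: the embedded TP, whose subject is the jurors₃.
*the engineers₁* c-commands the pronoun but from outside its binding domain, and is not c-commanded by it → coindexation permitted.
*the musicians₂* c-commands the pronoun but from outside its binding domain, and is not c-commanded by it → coindexation permitted.
*the jurors₃* c-commands the pronoun within its binding domain → coindexation would violate Principle B.
*the students₄*: the pronoun c-commands this R-expression → coindexation would violate Principle C on *the students₄*.
*the editors₅* and the pronoun do not c-command one another → neither Principle B nor Principle C is at stake; coindexation permitted.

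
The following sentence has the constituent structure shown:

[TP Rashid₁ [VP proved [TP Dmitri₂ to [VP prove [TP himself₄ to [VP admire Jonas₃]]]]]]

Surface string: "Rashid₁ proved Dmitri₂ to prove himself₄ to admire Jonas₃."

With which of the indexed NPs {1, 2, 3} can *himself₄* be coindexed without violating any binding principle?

*himself* is an anaphor, so Principle A applies: it must be bound in its binding domain.
Binding domain of *himself₄*: the embedded TP, whose subject is Dmitri₂.
*Rashid₁* c-commands the anaphor but is outside its binding domain → cannot satisfy Principle A.
*Dmitri₂* c-commands the anaphor within its binding domain → licit binder.
*Jonas₃* does not c-command the anaphor → cannot bind it.

{2}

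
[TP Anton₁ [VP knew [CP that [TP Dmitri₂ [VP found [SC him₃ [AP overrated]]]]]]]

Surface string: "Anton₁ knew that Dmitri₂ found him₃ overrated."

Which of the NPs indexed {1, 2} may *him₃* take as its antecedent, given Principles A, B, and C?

{1}

*him* is a pronoun, so Principle B applies: it must be free in its binding domain.
Binding domain of *him₃*: the embedded TP, whose subject is Dmitri₂.
*Anton₁* c-commands the pronoun but from outside its binding domain, and is not c-commanded by it → coindexation permitted.
*Dmitri₂* c-commands the pronoun within its binding domain → coindexation would violate Principle B.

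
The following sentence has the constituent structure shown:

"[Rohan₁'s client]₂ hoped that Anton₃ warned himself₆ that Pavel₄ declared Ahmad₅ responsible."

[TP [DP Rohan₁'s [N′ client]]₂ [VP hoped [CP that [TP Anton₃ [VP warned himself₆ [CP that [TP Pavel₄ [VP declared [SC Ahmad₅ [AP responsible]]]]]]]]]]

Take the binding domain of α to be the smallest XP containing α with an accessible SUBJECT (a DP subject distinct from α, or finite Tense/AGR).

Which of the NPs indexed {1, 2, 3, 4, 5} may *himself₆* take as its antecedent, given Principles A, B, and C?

*himself* is an anaphor, so Principle A applies: it must be bound in its binding domain.
Binding domain of *himself₆*: the embedded TP, whose subject is Anton₃.
*Rohan₁* does not c-command the anaphor → cannot bind it.
*[Rohan₁'s client]₂* c-commands the anaphor but is outside its binding domain → cannot satisfy Principle A.
*Anton₃* c-commands the anaphor within its binding domain → licit binder.
*Pavel₄* does not c-command the anaphor → cannot bind it.
*Ahmad₅* does not c-command the anaphor → cannot bind it.

{3}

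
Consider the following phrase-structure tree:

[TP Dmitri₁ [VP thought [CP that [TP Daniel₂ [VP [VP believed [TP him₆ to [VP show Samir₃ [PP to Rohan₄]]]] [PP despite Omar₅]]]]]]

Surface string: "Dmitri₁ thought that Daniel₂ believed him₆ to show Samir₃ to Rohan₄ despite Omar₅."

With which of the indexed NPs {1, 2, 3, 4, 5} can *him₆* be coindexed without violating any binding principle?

*him* is a pronoun, so Principle B applies: it must be free in its binding domain.
Binding domain of *him₆*: the embedded TP, whose subject is Daniel₂.
*Dmitri₁* c-commands the pronoun but from outside its binding domain, and is not c-commanded by it → coindexation permitted.
*Daniel₂* c-commands the pronoun within its binding domain → coindexation would violate Principle B.
*Samir₃*: the pronoun c-commands this R-expression → coindexation would violate Principle C on *Samir₃*.
*Rohan₄*: the pronoun c-commands this R-expression → coindexation would violate Principle C on *Rohan₄*.
*Omar₅* and the pronoun do not c-command one another → neither Principle B nor Principle C is at stake; coindexation permitted.

{1, 5}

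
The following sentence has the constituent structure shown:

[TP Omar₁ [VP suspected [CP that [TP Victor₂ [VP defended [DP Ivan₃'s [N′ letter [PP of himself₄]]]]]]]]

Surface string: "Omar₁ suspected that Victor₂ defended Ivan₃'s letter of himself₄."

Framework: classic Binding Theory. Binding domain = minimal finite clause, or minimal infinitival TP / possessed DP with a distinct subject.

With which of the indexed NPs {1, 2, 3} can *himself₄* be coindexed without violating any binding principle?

*himself* is an anaphor, so Principle A applies: it must be bound in its binding domain.
Binding domain of *himself₄*: the possessed DP, whose subject is Ivan₃.
*Omar₁* c-commands the anaphor but is outside its binding domain → cannot satisfy Principle A.
*Victor₂* c-commands the anaphor but is outside its binding domain → cannot satisfy Principle A.
*Ivan₃* c-commands the anaphor within its binding domain → licit binder.

{3}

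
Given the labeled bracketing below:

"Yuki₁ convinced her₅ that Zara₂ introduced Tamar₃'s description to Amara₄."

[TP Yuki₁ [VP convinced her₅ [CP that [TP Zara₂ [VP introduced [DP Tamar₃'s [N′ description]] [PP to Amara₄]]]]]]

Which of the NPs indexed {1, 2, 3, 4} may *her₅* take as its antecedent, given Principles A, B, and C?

*her* is a pronoun, so Principle B applies: it must be free in its binding domain.
Binding domain of *her₅*: the matrix TP, whose subject is Yuki₁.
*Yuki₁* c-commands the pronoun within its binding domain → coindexation would violate Principle B.
*Zara₂*: the pronoun c-commands this R-expression → coindexation would violate Principle C on *Zara₂*.
*Tamar₃*: the pronoun c-commands this R-expression → coindexation would violate Principle C on *Tamar₃*.
*Amara₄*: the pronoun c-commands this R-expression → coindexation would violate Principle C on *Amara₄*.

none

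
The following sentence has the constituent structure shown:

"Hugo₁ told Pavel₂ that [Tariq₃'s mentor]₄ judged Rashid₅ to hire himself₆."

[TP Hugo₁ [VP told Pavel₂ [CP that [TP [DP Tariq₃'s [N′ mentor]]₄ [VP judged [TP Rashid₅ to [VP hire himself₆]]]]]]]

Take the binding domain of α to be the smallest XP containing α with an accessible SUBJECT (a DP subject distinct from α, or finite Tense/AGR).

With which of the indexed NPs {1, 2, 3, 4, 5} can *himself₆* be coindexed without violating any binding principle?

{5}

*himself* is an anaphor, so Principle A applies: it must be bound in its binding domain.
Binding domain of *himself₆*: the embedded TP, whose subject is Rashid₅.
*Hugo₁* c-commands the anaphor but is outside its binding domain → cannot satisfy Principle A.
*Pavel₂* c-commands the anaphor but is outside its binding domain → cannot satisfy Principle A.
*Tariq₃* does not c-command the anaphor → cannot bind it.
*[Tariq₃'s mentor]₄* c-commands the anaphor but is outside its binding domain → cannot satisfy Principle A.
*Rashid₅* c-commands the anaphor within its binding domain → licit binder.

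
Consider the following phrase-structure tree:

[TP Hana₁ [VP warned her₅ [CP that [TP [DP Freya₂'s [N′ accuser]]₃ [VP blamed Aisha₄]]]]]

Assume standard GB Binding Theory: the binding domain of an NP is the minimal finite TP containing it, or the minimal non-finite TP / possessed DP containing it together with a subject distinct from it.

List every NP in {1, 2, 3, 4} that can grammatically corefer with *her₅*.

*her* is a pronoun, so Principle B applies: it must be free in its binding domain.
Binding domain of *her₅*: the matrix TP, whose subject is Hana₁.
*Hana₁* c-commands the pronoun within its binding domain → coindexation would violate Principle B.
*Freya₂*: the pronoun c-commands this R-expression → coindexation would violate Principle C on *Freya₂*.
*[Freya₂'s accuser]₃*: the pronoun c-commands this R-expression → coindexation would violate Principle C on *[Freya₂'s accuser]₃*.
*Aisha₄*: the pronoun c-commands this R-expression → coindexation would violate Principle C on *Aisha₄*.

none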